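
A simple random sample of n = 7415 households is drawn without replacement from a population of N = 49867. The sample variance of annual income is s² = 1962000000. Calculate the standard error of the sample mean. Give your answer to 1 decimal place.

474.6

Under SRS without replacement, Var(ȳ) = (1 − f)·s²/n with f = n/N = 7415/49867 = 0.14869553.
Var(ȳ) = (1 − 0.14869553)·1962000000/7415 = 0.85130447·264598.79 = 225254.13.
SE(ȳ) = √(225254.13) = 474.6.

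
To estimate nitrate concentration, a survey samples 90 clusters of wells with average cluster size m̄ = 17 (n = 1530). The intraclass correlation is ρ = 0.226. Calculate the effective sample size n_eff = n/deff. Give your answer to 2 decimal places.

331.46

deff = 1 + (17 − 1)·0.226 = 1 + 3.616 = 4.616.
n_eff = 1530 / 4.616 = 331.46.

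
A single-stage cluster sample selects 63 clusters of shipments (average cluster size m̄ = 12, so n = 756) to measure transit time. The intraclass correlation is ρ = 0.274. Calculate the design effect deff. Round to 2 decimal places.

deff = 1 + (12 − 1)·0.274 = 1 + 3.014 = 4.014.

4.01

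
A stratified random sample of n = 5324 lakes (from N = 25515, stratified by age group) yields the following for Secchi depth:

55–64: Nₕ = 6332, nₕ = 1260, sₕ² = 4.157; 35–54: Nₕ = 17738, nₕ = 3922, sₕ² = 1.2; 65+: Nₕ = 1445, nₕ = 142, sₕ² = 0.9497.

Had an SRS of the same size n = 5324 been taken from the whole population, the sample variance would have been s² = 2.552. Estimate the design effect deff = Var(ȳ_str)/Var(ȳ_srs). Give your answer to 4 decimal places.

0.7837

Var(ȳ_str) = Σ Wₕ²(1−fₕ)sₕ²/nₕ with Wₕ = Nₕ/25515:
  55–64: (6332/25515)²·(1−1260/6332)·4.157/1260 = 1.6275655 × 10^-4
  35–54: (17738/25515)²·(1−3922/17738)·1.2/3922 = 1.1517799 × 10^-4
  65+: (1445/25515)²·(1−142/1445)·0.9497/142 = 1.9342794 × 10^-5
  → Var(ȳ_str) = 2.9727733 × 10^-4.
Var(ȳ_srs) = (1 − 5324/25515)·2.552/5324 = 3.7931925 × 10^-4.
deff = (2.9727733 × 10^-4) / (3.7931925 × 10^-4) = 0.7837.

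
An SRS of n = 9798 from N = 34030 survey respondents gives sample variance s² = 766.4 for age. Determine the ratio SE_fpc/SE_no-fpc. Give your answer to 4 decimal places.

0.8438

f = n/N = 9798/34030 = 0.28792242.
SE_no-fpc = √(s²/n) = 0.27967847; SE_fpc = √((1−f)s²/n) = 0.23600581.
Ratio = √(1−f) = 0.84384689.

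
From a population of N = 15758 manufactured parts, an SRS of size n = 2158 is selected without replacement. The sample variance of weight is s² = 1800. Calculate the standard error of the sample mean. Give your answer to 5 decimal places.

0.84846

Under SRS without replacement, Var(ȳ) = (1 − f)·s²/n with f = n/N = 2158/15758 = 0.13694631.
Var(ȳ) = (1 − 0.13694631)·1800/2158 = 0.86305369·0.83410565 = 0.71987796.
SE(ȳ) = √(0.71987796) = 0.84846.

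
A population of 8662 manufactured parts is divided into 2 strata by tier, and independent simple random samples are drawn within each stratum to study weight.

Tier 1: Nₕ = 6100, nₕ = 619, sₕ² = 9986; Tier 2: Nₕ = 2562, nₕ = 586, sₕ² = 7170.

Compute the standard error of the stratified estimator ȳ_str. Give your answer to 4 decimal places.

2.8310

Var(ȳ_str) = Σₕ Wₕ²(1 − fₕ)sₕ²/nₕ with Wₕ = Nₕ/N, N = 8662.
Tier 1: Wₕ = 0.70422535; term = 0.70422535²·(1 − 0.10147541)·9986/619 = 7.1887634.
Tier 2: Wₕ = 0.29577465; term = 0.29577465²·(1 − 0.22872756)·7170/586 = 0.82556495.
Sum = 8.0143284.
SE = √(8.0143284) = 2.8310.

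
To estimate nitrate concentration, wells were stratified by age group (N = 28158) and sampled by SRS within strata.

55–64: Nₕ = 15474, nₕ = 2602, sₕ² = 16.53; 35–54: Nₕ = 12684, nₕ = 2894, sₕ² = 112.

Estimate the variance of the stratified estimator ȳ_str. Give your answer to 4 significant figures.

Var(ȳ_str) = Σₕ Wₕ²(1 − fₕ)sₕ²/nₕ with Wₕ = Nₕ/N, N = 28158.
55–64: Wₕ = 0.54954187; term = 0.54954187²·(1 − 0.16815303)·16.53/2602 = 0.001595918.
35–54: Wₕ = 0.45045813; term = 0.45045813²·(1 − 0.22816146)·112/2894 = 0.0060611469.
Sum = 0.0076570649.

0.007657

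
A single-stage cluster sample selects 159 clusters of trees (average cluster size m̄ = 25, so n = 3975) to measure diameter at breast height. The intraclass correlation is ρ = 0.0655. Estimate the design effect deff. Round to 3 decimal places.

deff = 1 + (25 − 1)·0.0655 = 1 + 1.572 = 2.572.

2.572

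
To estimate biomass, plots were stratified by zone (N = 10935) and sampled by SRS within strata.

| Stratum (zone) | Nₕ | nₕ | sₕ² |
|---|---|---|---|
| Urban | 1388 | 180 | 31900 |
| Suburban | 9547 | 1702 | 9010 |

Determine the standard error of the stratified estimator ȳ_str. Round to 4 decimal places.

Var(ȳ_str) = Σₕ Wₕ²(1 − fₕ)sₕ²/nₕ with Wₕ = Nₕ/N, N = 10935.
Urban: Wₕ = 0.12693187; term = 0.12693187²·(1 − 0.12968300)·31900/180 = 2.4850607.
Suburban: Wₕ = 0.87306813; term = 0.87306813²·(1 − 0.17827590)·9010/1702 = 3.3157939.
Sum = 5.8008546.
SE = √(5.8008546) = 2.4085.

2.4085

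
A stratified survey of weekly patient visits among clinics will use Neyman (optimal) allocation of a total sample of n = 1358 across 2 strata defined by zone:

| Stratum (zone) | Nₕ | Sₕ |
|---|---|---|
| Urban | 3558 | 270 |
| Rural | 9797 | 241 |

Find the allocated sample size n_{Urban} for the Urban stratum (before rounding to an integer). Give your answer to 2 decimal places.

Neyman allocation: nₕ = n·NₕSₕ / Σⱼ NⱼSⱼ.
Σ NⱼSⱼ = 3558·270 + 9797·241 = 3.321737 × 10^6.
n_{Urban} = 1358·3558·270 / (3.321737 × 10^6) = 392.74.

392.74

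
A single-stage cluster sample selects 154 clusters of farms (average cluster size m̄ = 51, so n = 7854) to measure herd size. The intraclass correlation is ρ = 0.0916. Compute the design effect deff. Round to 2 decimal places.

deff = 1 + (51 − 1)·0.0916 = 1 + 4.58 = 5.58.

5.58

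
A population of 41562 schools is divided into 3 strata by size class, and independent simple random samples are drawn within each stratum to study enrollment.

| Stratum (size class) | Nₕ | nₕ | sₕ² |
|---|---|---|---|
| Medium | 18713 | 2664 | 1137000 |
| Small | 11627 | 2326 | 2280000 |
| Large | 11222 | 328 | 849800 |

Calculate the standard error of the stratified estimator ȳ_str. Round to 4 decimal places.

17.8586

Var(ȳ_str) = Σₕ Wₕ²(1 − fₕ)sₕ²/nₕ with Wₕ = Nₕ/N, N = 41562.
Medium: Wₕ = 0.45024301; term = 0.45024301²·(1 − 0.14236093)·1137000/2664 = 74.203564.
Small: Wₕ = 0.27975073; term = 0.27975073²·(1 − 0.20005160)·2280000/2326 = 61.366249.
Large: Wₕ = 0.27000626; term = 0.27000626²·(1 − 0.02922830)·849800/328 = 183.36128.
Sum = 318.93109.
SE = √(318.93109) = 17.8586.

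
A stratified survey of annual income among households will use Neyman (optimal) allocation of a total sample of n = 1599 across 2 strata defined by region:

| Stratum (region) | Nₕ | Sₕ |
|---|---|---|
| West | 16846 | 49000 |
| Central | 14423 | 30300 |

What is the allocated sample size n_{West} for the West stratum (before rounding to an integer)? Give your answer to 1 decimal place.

1045.5

Neyman allocation: nₕ = n·NₕSₕ / Σⱼ NⱼSⱼ.
Σ NⱼSⱼ = 16846·49000 + 14423·30300 = 1.2624709 × 10^9.
n_{West} = 1599·16846·49000 / (1.2624709 × 10^9) = 1045.5.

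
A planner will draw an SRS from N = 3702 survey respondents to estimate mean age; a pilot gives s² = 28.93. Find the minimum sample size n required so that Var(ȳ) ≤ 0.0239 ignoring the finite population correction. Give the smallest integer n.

1211

Without fpc, n₀ = s²/D = 28.93/0.0239 = 1210.4603.
Rounding up, n = 1211.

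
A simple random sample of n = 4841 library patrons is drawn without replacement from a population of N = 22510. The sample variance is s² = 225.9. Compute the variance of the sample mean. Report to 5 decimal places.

Under SRS without replacement, Var(ȳ) = (1 − f)·s²/n with f = n/N = 4841/22510 = 0.21505997.
Var(ȳ) = (1 − 0.21505997)·225.9/4841 = 0.78494003·0.046663912 = 0.036628373.

0.03663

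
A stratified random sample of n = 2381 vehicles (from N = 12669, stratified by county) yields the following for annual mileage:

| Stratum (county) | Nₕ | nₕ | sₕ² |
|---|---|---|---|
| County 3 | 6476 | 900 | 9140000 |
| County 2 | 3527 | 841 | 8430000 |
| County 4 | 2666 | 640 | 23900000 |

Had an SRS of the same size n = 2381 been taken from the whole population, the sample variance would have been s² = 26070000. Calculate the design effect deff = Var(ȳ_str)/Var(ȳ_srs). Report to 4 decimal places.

0.4648

Var(ȳ_str) = Σ Wₕ²(1−fₕ)sₕ²/nₕ with Wₕ = Nₕ/12669:
  County 3: (6476/12669)²·(1−900/6476)·9140000/900 = 2284.8023
  County 2: (3527/12669)²·(1−841/3527)·8430000/841 = 591.64115
  County 4: (2666/12669)²·(1−640/2666)·23900000/640 = 1256.7035
  → Var(ȳ_str) = 4133.147.
Var(ȳ_srs) = (1 − 2381/12669)·26070000/2381 = 8891.4022.
deff = 4133.147 / 8891.4022 = 0.4648.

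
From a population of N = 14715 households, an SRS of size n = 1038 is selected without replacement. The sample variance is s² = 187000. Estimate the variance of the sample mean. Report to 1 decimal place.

Under SRS without replacement, Var(ȳ) = (1 − f)·s²/n with f = n/N = 1038/14715 = 0.07054027.
Var(ȳ) = (1 − 0.07054027)·187000/1038 = 0.92945973·180.15414 = 167.44602.

167.4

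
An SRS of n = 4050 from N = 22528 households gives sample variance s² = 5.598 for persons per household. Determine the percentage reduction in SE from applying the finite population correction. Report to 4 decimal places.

9.4338

f = n/N = 4050/22528 = 0.17977628.
SE_no-fpc = √(s²/n) = 0.037178249; SE_fpc = √((1−f)s²/n) = 0.033670929.
Ratio = √(1−f) = 0.90566203. Reduction = 100·(1 − 0.90566203) = 9.4338%.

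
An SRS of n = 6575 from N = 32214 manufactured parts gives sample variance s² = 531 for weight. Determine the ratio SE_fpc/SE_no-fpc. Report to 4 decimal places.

0.8921

f = n/N = 6575/32214 = 0.20410381.
SE_no-fpc = √(s²/n) = 0.28418384; SE_fpc = √((1−f)s²/n) = 0.25352897.
Ratio = √(1−f) = 0.89213014.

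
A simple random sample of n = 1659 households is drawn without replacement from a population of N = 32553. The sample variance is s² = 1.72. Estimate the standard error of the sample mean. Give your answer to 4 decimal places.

0.0314

Under SRS without replacement, Var(ȳ) = (1 − f)·s²/n with f = n/N = 1659/32553 = 0.05096304.
Var(ȳ) = (1 − 0.05096304)·1.72/1659 = 0.94903696·0.0010367691 = 9.8393223 × 10^-4.
SE(ȳ) = √(9.8393223 × 10^-4) = 0.0314.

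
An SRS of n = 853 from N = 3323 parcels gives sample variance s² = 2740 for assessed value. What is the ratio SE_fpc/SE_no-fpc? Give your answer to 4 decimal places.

0.8622

f = n/N = 853/3323 = 0.25669576.
SE_no-fpc = √(s²/n) = 1.792259; SE_fpc = √((1−f)s²/n) = 1.5451978.
Ratio = √(1−f) = 0.86215094.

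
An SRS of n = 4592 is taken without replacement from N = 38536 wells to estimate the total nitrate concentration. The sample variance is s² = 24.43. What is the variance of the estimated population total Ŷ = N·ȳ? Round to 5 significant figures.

Var(Ŷ) = N²·Var(ȳ) = N²·(1 − n/N)·s²/n.
f = 4592/38536 = 0.11916130; Var(ȳ) = 0.88083870·24.43/4592 = 0.0046861693.
Var(Ŷ) = 38536² · 0.0046861693 = 6.9590706 × 10^6.

6.9591 × 10^6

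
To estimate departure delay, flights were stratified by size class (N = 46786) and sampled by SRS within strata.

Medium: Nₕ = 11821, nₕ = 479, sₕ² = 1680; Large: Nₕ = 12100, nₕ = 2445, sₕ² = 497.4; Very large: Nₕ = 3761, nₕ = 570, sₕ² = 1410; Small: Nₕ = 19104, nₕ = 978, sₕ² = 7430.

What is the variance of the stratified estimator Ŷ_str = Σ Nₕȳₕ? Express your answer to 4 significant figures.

Var(Ŷ_str) = Σₕ Nₕ²(1 − fₕ)sₕ²/nₕ.
Medium: 11821²·(1 − 479/11821)·1680/479 = 4.702379 × 10^8.
Large: 12100²·(1 − 2445/12100)·497.4/2445 = 2.3766464 × 10^7.
Very large: 3761²·(1 − 570/3761)·1410/570 = 2.9687552 × 10^7.
Small: 19104²·(1 − 978/19104)·7430/978 = 2.6307298 × 10^9.
Sum = 3.1544217 × 10^9.

3.154 × 10^9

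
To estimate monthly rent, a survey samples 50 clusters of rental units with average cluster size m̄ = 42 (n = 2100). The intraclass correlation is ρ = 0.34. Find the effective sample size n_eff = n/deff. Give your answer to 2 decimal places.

deff = 1 + (42 − 1)·0.34 = 1 + 13.94 = 14.94.
n_eff = 2100 / 14.94 = 140.56.

140.56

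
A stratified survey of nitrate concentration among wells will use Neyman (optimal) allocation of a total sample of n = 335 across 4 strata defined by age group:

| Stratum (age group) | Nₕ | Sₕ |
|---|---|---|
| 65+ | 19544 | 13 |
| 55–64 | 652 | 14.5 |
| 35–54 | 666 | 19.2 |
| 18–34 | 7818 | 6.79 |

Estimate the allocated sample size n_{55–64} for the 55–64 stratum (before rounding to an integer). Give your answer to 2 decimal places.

Neyman allocation: nₕ = n·NₕSₕ / Σⱼ NⱼSⱼ.
Σ NⱼSⱼ = 19544·13 + 652·14.5 + 666·19.2 + 7818·6.79 = 329397.42.
n_{55–64} = 335·652·14.5 / 329397.42 = 9.61.

9.61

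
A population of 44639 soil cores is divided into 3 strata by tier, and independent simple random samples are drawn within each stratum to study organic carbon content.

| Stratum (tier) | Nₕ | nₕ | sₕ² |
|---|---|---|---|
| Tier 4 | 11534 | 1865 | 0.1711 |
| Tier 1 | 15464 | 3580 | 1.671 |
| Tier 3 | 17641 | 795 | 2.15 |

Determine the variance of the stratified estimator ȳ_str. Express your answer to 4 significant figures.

4.515 × 10^-4

Var(ȳ_str) = Σₕ Wₕ²(1 − fₕ)sₕ²/nₕ with Wₕ = Nₕ/N, N = 44639.
Tier 4: Wₕ = 0.25838392; term = 0.25838392²·(1 − 0.16169586)·0.1711/1865 = 5.1345663 × 10^-6.
Tier 1: Wₕ = 0.34642353; term = 0.34642353²·(1 − 0.23150543)·1.671/3580 = 4.3047605 × 10^-5.
Tier 3: Wₕ = 0.39519254; term = 0.39519254²·(1 − 0.04506547)·2.15/795 = 4.0333175 × 10^-4.
Sum = 4.5151392 × 10^-4.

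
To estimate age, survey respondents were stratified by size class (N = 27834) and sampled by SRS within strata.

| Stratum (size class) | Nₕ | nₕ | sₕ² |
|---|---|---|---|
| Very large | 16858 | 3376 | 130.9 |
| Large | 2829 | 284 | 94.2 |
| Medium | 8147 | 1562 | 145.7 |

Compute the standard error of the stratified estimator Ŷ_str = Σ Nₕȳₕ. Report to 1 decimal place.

Var(Ŷ_str) = Σₕ Nₕ²(1 − fₕ)sₕ²/nₕ.
Very large: 16858²·(1 − 3376/16858)·130.9/3376 = 8.8124686 × 10^6.
Large: 2829²·(1 − 284/2829)·94.2/284 = 2.3881043 × 10^6.
Medium: 8147²·(1 − 1562/8147)·145.7/1562 = 5.0041696 × 10^6.
Sum = 1.6204743 × 10^7.
SE = √(1.6204743 × 10^7) = 4025.5.

4025.5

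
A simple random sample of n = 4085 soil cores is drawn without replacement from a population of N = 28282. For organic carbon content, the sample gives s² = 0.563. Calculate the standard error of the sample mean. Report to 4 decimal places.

Under SRS without replacement, Var(ȳ) = (1 − f)·s²/n with f = n/N = 4085/28282 = 0.14443816.
Var(ȳ) = (1 − 0.14443816)·0.563/4085 = 0.85556184·1.378213 × 10^-4 = 1.1791464 × 10^-4.
SE(ȳ) = √(1.1791464 × 10^-4) = 0.0109.

0.0109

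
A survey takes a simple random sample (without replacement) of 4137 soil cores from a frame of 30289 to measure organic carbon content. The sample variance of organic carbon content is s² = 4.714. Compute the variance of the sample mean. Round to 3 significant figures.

Under SRS without replacement, Var(ȳ) = (1 − f)·s²/n with f = n/N = 4137/30289 = 0.13658424.
Var(ȳ) = (1 − 0.13658424)·4.714/4137 = 0.86341576·0.001139473 = 9.8383899 × 10^-4.

9.84 × 10^-4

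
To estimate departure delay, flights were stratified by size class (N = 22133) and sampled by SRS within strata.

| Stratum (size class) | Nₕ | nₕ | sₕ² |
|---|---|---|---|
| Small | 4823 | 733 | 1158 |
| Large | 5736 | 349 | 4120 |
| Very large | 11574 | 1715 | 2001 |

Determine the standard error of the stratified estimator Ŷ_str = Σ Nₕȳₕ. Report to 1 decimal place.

23001.7

Var(Ŷ_str) = Σₕ Nₕ²(1 − fₕ)sₕ²/nₕ.
Small: 4823²·(1 − 733/4823)·1158/733 = 3.1163423 × 10^7.
Large: 5736²·(1 − 349/5736)·4120/349 = 3.6477739 × 10^8.
Very large: 11574²·(1 − 1715/11574)·2001/1715 = 1.3313717 × 10^8.
Sum = 5.2907798 × 10^8.
SE = √(5.2907798 × 10^8) = 23001.7.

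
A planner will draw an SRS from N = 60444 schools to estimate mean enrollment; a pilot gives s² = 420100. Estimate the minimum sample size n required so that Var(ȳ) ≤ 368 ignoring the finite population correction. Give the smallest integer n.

1142

Without fpc, n₀ = s²/D = 420100/368 = 1141.5761.
Rounding up, n = 1142.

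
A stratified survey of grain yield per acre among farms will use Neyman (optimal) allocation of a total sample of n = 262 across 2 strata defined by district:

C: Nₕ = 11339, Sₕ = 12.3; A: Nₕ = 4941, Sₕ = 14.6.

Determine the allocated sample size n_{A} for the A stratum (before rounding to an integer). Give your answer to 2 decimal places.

89.32

Neyman allocation: nₕ = n·NₕSₕ / Σⱼ NⱼSⱼ.
Σ NⱼSⱼ = 11339·12.3 + 4941·14.6 = 211608.3.
n_{A} = 262·4941·14.6 / 211608.3 = 89.32.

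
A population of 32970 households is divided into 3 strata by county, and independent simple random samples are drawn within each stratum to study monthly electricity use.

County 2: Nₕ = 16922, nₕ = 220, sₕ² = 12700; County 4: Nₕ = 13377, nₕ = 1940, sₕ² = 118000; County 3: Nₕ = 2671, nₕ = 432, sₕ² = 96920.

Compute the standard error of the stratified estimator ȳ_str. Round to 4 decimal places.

4.9804

Var(ȳ_str) = Σₕ Wₕ²(1 − fₕ)sₕ²/nₕ with Wₕ = Nₕ/N, N = 32970.
County 2: Wₕ = 0.51325447; term = 0.51325447²·(1 − 0.01300083)·12700/220 = 15.009399.
County 4: Wₕ = 0.40573248; term = 0.40573248²·(1 − 0.14502504)·118000/1940 = 8.5607779.
County 3: Wₕ = 0.08101304; term = 0.08101304²·(1 − 0.16173718)·96920/432 = 1.2342972.
Sum = 24.804474.
SE = √(24.804474) = 4.9804.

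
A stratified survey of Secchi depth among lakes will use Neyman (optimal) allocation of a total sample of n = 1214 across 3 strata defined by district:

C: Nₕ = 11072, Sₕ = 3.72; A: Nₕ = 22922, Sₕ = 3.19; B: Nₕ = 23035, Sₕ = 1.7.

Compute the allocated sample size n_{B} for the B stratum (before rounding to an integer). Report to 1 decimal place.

309.8

Neyman allocation: nₕ = n·NₕSₕ / Σⱼ NⱼSⱼ.
Σ NⱼSⱼ = 11072·3.72 + 22922·3.19 + 23035·1.7 = 153468.52.
n_{B} = 1214·23035·1.7 / 153468.52 = 309.8.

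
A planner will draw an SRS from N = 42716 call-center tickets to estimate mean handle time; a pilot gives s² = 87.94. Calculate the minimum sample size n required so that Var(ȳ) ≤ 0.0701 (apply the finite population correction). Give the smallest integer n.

1219

Without fpc, n₀ = s²/D = 87.94/0.0701 = 1254.4936.
With fpc, (1 − n/N)·s²/n ≤ D requires n ≥ n₀/(1 + n₀/N) = 1254.4936/(1 + 1254.4936/42716) = 1218.7025.
Rounding up, n = 1219.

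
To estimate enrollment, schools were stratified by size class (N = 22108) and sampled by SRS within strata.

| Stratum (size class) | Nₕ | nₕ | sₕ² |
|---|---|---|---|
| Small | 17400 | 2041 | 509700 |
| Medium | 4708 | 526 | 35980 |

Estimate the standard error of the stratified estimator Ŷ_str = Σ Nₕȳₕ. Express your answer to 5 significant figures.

Var(Ŷ_str) = Σₕ Nₕ²(1 − fₕ)sₕ²/nₕ.
Small: 17400²·(1 − 2041/17400)·509700/2041 = 6.6739634 × 10^10.
Medium: 4708²·(1 − 526/4708)·35980/526 = 1.3467776 × 10^9.
Sum = 6.8086412 × 10^10.
SE = √(6.8086412 × 10^10) = 260930.

260930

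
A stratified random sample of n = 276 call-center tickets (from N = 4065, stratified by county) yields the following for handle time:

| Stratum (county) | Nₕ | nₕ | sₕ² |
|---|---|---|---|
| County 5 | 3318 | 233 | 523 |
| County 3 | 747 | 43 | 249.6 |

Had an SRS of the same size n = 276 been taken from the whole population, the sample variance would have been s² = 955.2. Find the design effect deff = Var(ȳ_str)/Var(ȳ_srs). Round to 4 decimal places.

Var(ȳ_str) = Σ Wₕ²(1−fₕ)sₕ²/nₕ with Wₕ = Nₕ/4065:
  County 5: (3318/4065)²·(1−233/3318)·523/233 = 1.3904527
  County 3: (747/4065)²·(1−43/747)·249.6/43 = 0.18473462
  → Var(ȳ_str) = 1.5751873.
Var(ȳ_srs) = (1 − 276/4065)·955.2/276 = 3.225888.
deff = 1.5751873 / 3.225888 = 0.4883.

0.4883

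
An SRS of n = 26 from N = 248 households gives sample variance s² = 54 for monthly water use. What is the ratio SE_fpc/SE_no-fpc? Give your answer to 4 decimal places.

f = n/N = 26/248 = 0.10483871.
SE_no-fpc = √(s²/n) = 1.4411534; SE_fpc = √((1−f)s²/n) = 1.3635179.
Ratio = √(1−f) = 0.94612964.

0.9461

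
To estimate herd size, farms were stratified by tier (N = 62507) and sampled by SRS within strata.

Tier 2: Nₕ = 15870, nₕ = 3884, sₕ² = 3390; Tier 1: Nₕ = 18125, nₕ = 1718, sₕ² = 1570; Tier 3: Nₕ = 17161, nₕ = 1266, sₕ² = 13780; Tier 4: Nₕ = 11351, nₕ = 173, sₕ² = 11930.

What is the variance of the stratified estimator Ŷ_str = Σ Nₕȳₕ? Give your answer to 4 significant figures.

1.216 × 10^10

Var(Ŷ_str) = Σₕ Nₕ²(1 − fₕ)sₕ²/nₕ.
Tier 2: 15870²·(1 − 3884/15870)·3390/3884 = 1.6602431 × 10^8.
Tier 1: 18125²·(1 − 1718/18125)·1570/1718 = 2.7175884 × 10^8.
Tier 3: 17161²·(1 − 1266/17161)·13780/1266 = 2.9690577 × 10^9.
Tier 4: 11351²·(1 − 173/11351)·11930/173 = 8.749688 × 10^9.
Sum = 1.2156529 × 10^10.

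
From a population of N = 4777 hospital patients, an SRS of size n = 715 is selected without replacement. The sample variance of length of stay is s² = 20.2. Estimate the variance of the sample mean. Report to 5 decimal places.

Under SRS without replacement, Var(ȳ) = (1 − f)·s²/n with f = n/N = 715/4777 = 0.14967553.
Var(ȳ) = (1 − 0.14967553)·20.2/715 = 0.85032447·0.028251748 = 0.024023153.

0.02402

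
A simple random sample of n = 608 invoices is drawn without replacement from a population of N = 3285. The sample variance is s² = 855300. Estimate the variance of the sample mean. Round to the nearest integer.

1146

Under SRS without replacement, Var(ȳ) = (1 − f)·s²/n with f = n/N = 608/3285 = 0.18508371.
Var(ȳ) = (1 − 0.18508371)·855300/608 = 0.81491629·1406.7434 = 1146.3781.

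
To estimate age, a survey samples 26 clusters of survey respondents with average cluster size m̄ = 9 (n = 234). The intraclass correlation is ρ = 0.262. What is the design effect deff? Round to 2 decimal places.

3.10

deff = 1 + (9 − 1)·0.262 = 1 + 2.096 = 3.096.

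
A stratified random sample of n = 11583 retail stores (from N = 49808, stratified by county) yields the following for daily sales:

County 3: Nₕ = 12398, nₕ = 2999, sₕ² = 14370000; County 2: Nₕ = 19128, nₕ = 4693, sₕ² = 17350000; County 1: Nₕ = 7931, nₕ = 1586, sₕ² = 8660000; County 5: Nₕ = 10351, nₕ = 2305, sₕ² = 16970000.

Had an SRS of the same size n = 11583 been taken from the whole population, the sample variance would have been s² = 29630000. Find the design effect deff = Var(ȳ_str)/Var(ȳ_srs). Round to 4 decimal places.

Var(ȳ_str) = Σ Wₕ²(1−fₕ)sₕ²/nₕ with Wₕ = Nₕ/49808:
  County 3: (12398/49808)²·(1−2999/12398)·14370000/2999 = 225.06884
  County 2: (19128/49808)²·(1−4693/19128)·17350000/4693 = 411.46895
  County 1: (7931/49808)²·(1−1586/7931)·8660000/1586 = 110.75825
  County 5: (10351/49808)²·(1−2305/10351)·16970000/2305 = 247.15821
  → Var(ȳ_str) = 994.45425.
Var(ȳ_srs) = (1 − 11583/49808)·29630000/11583 = 1963.1749.
deff = 994.45425 / 1963.1749 = 0.5066.

0.5066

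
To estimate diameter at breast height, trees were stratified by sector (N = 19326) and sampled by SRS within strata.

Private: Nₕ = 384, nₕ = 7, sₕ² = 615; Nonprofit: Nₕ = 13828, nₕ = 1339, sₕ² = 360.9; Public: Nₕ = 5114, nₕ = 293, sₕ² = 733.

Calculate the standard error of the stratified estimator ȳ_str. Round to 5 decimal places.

Var(ȳ_str) = Σₕ Wₕ²(1 − fₕ)sₕ²/nₕ with Wₕ = Nₕ/N, N = 19326.
Private: Wₕ = 0.01986961; term = 0.01986961²·(1 − 0.01822917)·615/7 = 0.034053809.
Nonprofit: Wₕ = 0.71551278; term = 0.71551278²·(1 − 0.09683251)·360.9/1339 = 0.12462621.
Public: Wₕ = 0.26461761; term = 0.26461761²·(1 − 0.05729370)·733/293 = 0.16513923.
Sum = 0.32381925.
SE = √(0.32381925) = 0.56905.

0.56905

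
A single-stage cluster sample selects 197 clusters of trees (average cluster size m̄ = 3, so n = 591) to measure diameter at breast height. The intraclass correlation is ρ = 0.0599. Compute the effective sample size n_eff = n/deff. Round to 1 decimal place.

deff = 1 + (3 − 1)·0.0599 = 1 + 0.1198 = 1.1198.
n_eff = 591 / 1.1198 = 527.8.

527.8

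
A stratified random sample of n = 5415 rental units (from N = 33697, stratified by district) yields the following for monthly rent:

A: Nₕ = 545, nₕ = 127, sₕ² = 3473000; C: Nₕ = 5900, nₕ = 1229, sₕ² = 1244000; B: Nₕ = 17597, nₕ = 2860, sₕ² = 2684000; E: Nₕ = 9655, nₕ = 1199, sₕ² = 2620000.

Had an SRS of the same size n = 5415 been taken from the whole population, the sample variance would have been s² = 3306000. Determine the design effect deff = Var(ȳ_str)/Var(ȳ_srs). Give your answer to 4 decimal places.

0.7835

Var(ȳ_str) = Σ Wₕ²(1−fₕ)sₕ²/nₕ with Wₕ = Nₕ/33697:
  A: (545/33697)²·(1−127/545)·3473000/127 = 5.4864493
  C: (5900/33697)²·(1−1229/5900)·1244000/1229 = 24.566761
  B: (17597/33697)²·(1−2860/17597)·2684000/2860 = 214.32939
  E: (9655/33697)²·(1−1199/9655)·2620000/1199 = 157.11472
  → Var(ȳ_str) = 401.49732.
Var(ȳ_srs) = (1 − 5415/33697)·3306000/5415 = 512.41669.
deff = 401.49732 / 512.41669 = 0.7835.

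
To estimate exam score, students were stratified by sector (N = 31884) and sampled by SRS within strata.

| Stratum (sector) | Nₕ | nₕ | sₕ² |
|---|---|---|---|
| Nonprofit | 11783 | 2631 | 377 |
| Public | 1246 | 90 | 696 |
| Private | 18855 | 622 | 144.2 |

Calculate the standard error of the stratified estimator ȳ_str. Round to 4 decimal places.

Var(ȳ_str) = Σₕ Wₕ²(1 − fₕ)sₕ²/nₕ with Wₕ = Nₕ/N, N = 31884.
Nonprofit: Wₕ = 0.36955840; term = 0.36955840²·(1 − 0.22328779)·377/2631 = 0.015200112.
Public: Wₕ = 0.03907916; term = 0.03907916²·(1 − 0.07223114)·696/90 = 0.010957135.
Private: Wₕ = 0.59136244; term = 0.59136244²·(1 − 0.03298860)·144.2/622 = 0.078399617.
Sum = 0.10455686.
SE = √(0.10455686) = 0.3234.

0.3234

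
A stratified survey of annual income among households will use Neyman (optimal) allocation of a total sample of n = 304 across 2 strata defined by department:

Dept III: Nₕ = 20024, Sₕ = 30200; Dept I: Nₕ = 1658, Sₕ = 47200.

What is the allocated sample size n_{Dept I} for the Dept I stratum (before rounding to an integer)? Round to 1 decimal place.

34.8

Neyman allocation: nₕ = n·NₕSₕ / Σⱼ NⱼSⱼ.
Σ NⱼSⱼ = 20024·30200 + 1658·47200 = 6.829824 × 10^8.
n_{Dept I} = 304·1658·47200 / (6.829824 × 10^8) = 34.8.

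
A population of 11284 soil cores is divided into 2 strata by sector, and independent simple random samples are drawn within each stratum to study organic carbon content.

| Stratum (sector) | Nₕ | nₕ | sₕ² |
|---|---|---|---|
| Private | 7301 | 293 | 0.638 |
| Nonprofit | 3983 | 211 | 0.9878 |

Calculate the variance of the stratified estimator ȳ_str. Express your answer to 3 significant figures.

Var(ȳ_str) = Σₕ Wₕ²(1 − fₕ)sₕ²/nₕ with Wₕ = Nₕ/N, N = 11284.
Private: Wₕ = 0.64702233; term = 0.64702233²·(1 − 0.04013149)·0.638/293 = 8.7499051 × 10^-4.
Nonprofit: Wₕ = 0.35297767; term = 0.35297767²·(1 − 0.05297514)·0.9878/211 = 5.5238567 × 10^-4.
Sum = 0.0014273762.

0.00143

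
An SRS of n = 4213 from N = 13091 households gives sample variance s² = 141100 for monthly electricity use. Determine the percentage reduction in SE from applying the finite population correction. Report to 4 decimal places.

17.6486

f = n/N = 4213/13091 = 0.32182415.
SE_no-fpc = √(s²/n) = 5.7871905; SE_fpc = √((1−f)s²/n) = 4.7658343.
Ratio = √(1−f) = 0.82351433. Reduction = 100·(1 − 0.82351433) = 17.6486%.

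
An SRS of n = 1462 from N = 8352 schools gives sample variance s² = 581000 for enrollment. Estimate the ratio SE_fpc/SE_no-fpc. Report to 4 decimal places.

0.9083

f = n/N = 1462/8352 = 0.17504789.
SE_no-fpc = √(s²/n) = 19.934915; SE_fpc = √((1−f)s²/n) = 18.10626.
Ratio = √(1−f) = 0.90826874.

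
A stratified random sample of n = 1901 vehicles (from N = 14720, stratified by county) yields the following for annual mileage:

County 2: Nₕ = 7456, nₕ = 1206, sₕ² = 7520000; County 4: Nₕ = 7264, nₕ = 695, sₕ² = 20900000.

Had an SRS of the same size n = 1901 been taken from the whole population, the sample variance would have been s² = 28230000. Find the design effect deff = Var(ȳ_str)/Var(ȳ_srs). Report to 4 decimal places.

0.6158

Var(ȳ_str) = Σ Wₕ²(1−fₕ)sₕ²/nₕ with Wₕ = Nₕ/14720:
  County 2: (7456/14720)²·(1−1206/7456)·7520000/1206 = 1341.0372
  County 4: (7264/14720)²·(1−695/7264)·20900000/695 = 6622.4846
  → Var(ȳ_str) = 7963.5218.
Var(ȳ_srs) = (1 − 1901/14720)·28230000/1901 = 12932.28.
deff = 7963.5218 / 12932.28 = 0.6158.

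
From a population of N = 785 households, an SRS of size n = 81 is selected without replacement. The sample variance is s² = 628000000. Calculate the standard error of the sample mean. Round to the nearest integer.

Under SRS without replacement, Var(ȳ) = (1 − f)·s²/n with f = n/N = 81/785 = 0.10318471.
Var(ȳ) = (1 − 0.10318471)·628000000/81 = 0.89681529·7.7530864 × 10^6 = 6.9530864 × 10^6.
SE(ȳ) = √(6.9530864 × 10^6) = 2637.

2637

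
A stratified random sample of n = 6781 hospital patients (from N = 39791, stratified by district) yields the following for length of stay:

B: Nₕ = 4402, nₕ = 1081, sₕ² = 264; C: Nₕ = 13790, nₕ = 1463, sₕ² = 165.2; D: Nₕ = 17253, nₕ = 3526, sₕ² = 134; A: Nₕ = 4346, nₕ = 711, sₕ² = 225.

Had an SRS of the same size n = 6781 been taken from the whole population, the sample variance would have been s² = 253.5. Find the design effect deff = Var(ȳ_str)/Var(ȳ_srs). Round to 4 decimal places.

Var(ȳ_str) = Σ Wₕ²(1−fₕ)sₕ²/nₕ with Wₕ = Nₕ/39791:
  B: (4402/39791)²·(1−1081/4402)·264/1081 = 0.0022549008
  C: (13790/39791)²·(1−1463/13790)·165.2/1463 = 0.012123211
  D: (17253/39791)²·(1−3526/17253)·134/3526 = 0.0056845101
  A: (4346/39791)²·(1−711/4346)·225/711 = 0.0031574563
  → Var(ȳ_str) = 0.023220078.
Var(ȳ_srs) = (1 − 6781/39791)·253.5/6781 = 0.031013079.
deff = 0.023220078 / 0.031013079 = 0.7487.

0.7487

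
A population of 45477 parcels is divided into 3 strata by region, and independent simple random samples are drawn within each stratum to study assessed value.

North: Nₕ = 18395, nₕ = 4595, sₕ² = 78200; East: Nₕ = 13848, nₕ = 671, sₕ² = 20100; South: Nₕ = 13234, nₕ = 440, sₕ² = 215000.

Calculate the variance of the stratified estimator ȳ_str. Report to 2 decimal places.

44.74

Var(ȳ_str) = Σₕ Wₕ²(1 − fₕ)sₕ²/nₕ with Wₕ = Nₕ/N, N = 45477.
North: Wₕ = 0.40449018; term = 0.40449018²·(1 − 0.24979614)·78200/4595 = 2.0888945.
East: Wₕ = 0.30450557; term = 0.30450557²·(1 − 0.04845465)·20100/671 = 2.6429778.
South: Wₕ = 0.29100424; term = 0.29100424²·(1 − 0.03324770)·215000/440 = 40.003652.
Sum = 44.735524.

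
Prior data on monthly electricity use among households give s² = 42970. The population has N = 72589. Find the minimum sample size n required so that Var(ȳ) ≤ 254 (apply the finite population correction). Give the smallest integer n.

Without fpc, n₀ = s²/D = 42970/254 = 169.1732.
With fpc, (1 − n/N)·s²/n ≤ D requires n ≥ n₀/(1 + n₀/N) = 169.1732/(1 + 169.1732/72589) = 168.7798.
Rounding up, n = 169.

169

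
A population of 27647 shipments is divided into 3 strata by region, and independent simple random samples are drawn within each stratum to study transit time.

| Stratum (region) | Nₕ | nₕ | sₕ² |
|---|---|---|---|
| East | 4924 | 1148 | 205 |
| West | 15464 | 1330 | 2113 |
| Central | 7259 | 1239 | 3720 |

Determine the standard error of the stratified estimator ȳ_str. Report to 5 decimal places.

0.79391

Var(ȳ_str) = Σₕ Wₕ²(1 − fₕ)sₕ²/nₕ with Wₕ = Nₕ/N, N = 27647.
East: Wₕ = 0.17810251; term = 0.17810251²·(1 − 0.23314379)·205/1148 = 0.0043437616.
West: Wₕ = 0.55933736; term = 0.55933736²·(1 − 0.08600621)·2113/1330 = 0.45429584.
Central: Wₕ = 0.26256013; term = 0.26256013²·(1 − 0.17068467)·3720/1239 = 0.17165201.
Sum = 0.63029161.
SE = √(0.63029161) = 0.79391.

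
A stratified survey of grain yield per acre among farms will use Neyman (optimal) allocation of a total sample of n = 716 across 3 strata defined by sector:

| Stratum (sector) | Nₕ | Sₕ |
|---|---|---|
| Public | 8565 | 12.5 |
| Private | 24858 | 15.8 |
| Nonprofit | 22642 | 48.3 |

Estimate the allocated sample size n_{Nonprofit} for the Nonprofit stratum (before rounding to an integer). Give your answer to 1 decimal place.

Neyman allocation: nₕ = n·NₕSₕ / Σⱼ NⱼSⱼ.
Σ NⱼSⱼ = 8565·12.5 + 24858·15.8 + 22642·48.3 = 1.5934275 × 10^6.
n_{Nonprofit} = 716·22642·48.3 / (1.5934275 × 10^6) = 491.4.

491.4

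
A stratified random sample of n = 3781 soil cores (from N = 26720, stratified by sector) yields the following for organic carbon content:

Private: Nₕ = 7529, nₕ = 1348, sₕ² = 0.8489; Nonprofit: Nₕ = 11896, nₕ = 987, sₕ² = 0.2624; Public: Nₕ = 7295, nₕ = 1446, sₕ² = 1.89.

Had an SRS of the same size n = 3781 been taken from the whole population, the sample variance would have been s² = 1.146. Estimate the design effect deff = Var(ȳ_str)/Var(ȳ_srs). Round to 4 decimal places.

0.6437

Var(ȳ_str) = Σ Wₕ²(1−fₕ)sₕ²/nₕ with Wₕ = Nₕ/26720:
  Private: (7529/26720)²·(1−1348/7529)·0.8489/1348 = 4.1047789 × 10^-5
  Nonprofit: (11896/26720)²·(1−987/11896)·0.2624/987 = 4.8323643 × 10^-5
  Public: (7295/26720)²·(1−1446/7295)·1.89/1446 = 7.8113756 × 10^-5
  → Var(ȳ_str) = 1.6748519 × 10^-4.
Var(ȳ_srs) = (1 − 3781/26720)·1.146/3781 = 2.602052 × 10^-4.
deff = (1.6748519 × 10^-4) / (2.602052 × 10^-4) = 0.6437.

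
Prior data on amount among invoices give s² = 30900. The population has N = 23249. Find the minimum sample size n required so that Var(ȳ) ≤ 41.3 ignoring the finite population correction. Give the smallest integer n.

749

Without fpc, n₀ = s²/D = 30900/41.3 = 748.1840.
Rounding up, n = 749.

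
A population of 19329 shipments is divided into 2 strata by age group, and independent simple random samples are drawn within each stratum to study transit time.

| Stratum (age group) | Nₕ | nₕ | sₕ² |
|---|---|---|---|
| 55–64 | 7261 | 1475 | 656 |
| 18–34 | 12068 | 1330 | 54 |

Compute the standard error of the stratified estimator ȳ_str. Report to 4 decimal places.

0.2532

Var(ȳ_str) = Σₕ Wₕ²(1 − fₕ)sₕ²/nₕ with Wₕ = Nₕ/N, N = 19329.
55–64: Wₕ = 0.37565316; term = 0.37565316²·(1 − 0.20314006)·656/1475 = 0.050011273.
18–34: Wₕ = 0.62434684; term = 0.62434684²·(1 − 0.11020882)·54/1330 = 0.014082574.
Sum = 0.064093847.
SE = √(0.064093847) = 0.2532.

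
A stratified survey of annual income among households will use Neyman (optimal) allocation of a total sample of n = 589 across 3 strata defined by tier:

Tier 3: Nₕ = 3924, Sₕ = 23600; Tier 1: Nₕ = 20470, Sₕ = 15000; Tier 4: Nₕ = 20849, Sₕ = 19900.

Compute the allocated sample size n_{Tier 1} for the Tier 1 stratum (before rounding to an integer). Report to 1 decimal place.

222.0

Neyman allocation: nₕ = n·NₕSₕ / Σⱼ NⱼSⱼ.
Σ NⱼSⱼ = 3924·23600 + 20470·15000 + 20849·19900 = 8.145515 × 10^8.
n_{Tier 1} = 589·20470·15000 / (8.145515 × 10^8) = 222.0.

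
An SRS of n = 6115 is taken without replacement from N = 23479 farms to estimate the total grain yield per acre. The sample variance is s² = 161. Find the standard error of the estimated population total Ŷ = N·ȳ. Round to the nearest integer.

3276

Var(Ŷ) = N²·Var(ȳ) = N²·(1 − n/N)·s²/n.
f = 6115/23479 = 0.26044550; Var(ȳ) = 0.73955450·161/6115 = 0.019471508.
Var(Ŷ) = 23479² · 0.019471508 = 1.0733931 × 10^7.
SE(Ŷ) = √(1.0733931 × 10^7) = 3276.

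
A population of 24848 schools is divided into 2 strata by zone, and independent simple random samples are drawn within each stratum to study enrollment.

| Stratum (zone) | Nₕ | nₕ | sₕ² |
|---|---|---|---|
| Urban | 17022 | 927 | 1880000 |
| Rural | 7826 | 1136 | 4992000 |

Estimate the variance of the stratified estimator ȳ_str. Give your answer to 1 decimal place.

Var(ȳ_str) = Σₕ Wₕ²(1 − fₕ)sₕ²/nₕ with Wₕ = Nₕ/N, N = 24848.
Urban: Wₕ = 0.68504507; term = 0.68504507²·(1 − 0.05445894)·1880000/927 = 899.90529.
Rural: Wₕ = 0.31495493; term = 0.31495493²·(1 − 0.14515717)·4992000/1136 = 372.6313.
Sum = 1272.5366.

1272.5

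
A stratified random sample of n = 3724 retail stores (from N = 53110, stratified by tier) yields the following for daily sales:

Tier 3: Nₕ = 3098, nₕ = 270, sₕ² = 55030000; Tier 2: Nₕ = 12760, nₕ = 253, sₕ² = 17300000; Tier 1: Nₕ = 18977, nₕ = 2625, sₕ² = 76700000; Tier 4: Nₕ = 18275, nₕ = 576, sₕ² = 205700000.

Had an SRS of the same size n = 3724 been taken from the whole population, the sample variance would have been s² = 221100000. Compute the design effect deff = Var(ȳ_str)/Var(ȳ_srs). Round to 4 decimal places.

Var(ȳ_str) = Σ Wₕ²(1−fₕ)sₕ²/nₕ with Wₕ = Nₕ/53110:
  Tier 3: (3098/53110)²·(1−270/3098)·55030000/270 = 633.05867
  Tier 2: (12760/53110)²·(1−253/12760)·17300000/253 = 3868.8047
  Tier 1: (18977/53110)²·(1−2625/18977)·76700000/2625 = 3214.4886
  Tier 4: (18275/53110)²·(1−576/18275)·205700000/576 = 40951.076
  → Var(ȳ_str) = 48667.428.
Var(ȳ_srs) = (1 − 3724/53110)·221100000/3724 = 55208.586.
deff = 48667.428 / 55208.586 = 0.8815.

0.8815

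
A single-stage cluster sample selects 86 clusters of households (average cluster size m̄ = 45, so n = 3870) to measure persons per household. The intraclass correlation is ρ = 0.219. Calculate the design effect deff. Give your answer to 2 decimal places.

deff = 1 + (45 − 1)·0.219 = 1 + 9.636 = 10.636.

10.64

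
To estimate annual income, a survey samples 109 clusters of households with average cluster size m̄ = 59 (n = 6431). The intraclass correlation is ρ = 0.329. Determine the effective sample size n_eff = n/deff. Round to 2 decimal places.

deff = 1 + (59 − 1)·0.329 = 1 + 19.082 = 20.082.
n_eff = 6431 / 20.082 = 320.24.

320.24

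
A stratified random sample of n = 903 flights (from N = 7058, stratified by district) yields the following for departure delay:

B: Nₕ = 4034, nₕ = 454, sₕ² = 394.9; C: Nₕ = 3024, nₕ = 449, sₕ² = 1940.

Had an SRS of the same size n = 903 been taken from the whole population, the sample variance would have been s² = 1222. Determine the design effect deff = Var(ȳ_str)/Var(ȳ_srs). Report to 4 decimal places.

Var(ȳ_str) = Σ Wₕ²(1−fₕ)sₕ²/nₕ with Wₕ = Nₕ/7058:
  B: (4034/7058)²·(1−454/4034)·394.9/454 = 0.25216621
  C: (3024/7058)²·(1−449/3024)·1940/449 = 0.67538452
  → Var(ȳ_str) = 0.92755073.
Var(ȳ_srs) = (1 − 903/7058)·1222/903 = 1.18013.
deff = 0.92755073 / 1.18013 = 0.7860.

0.7860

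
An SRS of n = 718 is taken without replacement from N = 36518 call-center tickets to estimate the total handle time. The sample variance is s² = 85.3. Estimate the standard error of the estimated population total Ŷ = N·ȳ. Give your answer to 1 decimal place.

Var(Ŷ) = N²·Var(ȳ) = N²·(1 − n/N)·s²/n.
f = 718/36518 = 0.01966154; Var(ȳ) = 0.98033846·85.3/718 = 0.11646639.
Var(Ŷ) = 36518² · 0.11646639 = 1.5531542 × 10^8.
SE(Ŷ) = √(1.5531542 × 10^8) = 12462.6.

12462.6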